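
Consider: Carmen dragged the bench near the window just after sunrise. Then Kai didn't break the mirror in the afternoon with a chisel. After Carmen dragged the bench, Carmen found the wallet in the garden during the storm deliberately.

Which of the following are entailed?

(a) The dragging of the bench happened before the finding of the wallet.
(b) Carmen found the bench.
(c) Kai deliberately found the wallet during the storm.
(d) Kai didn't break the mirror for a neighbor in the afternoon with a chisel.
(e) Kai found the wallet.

(a) Entailed — the narrative places the dragging before the finding.
(b) Not entailed — Carmen found the wallet, not the bench; the bench belongs to the dragging event.
(c) Not entailed — the passage has Carmen finding the wallet, not Kai.
(d) Entailed — under negation, adding a further restriction is entailed: if no such breaking event occurred, none occurred for a neighbor either.
(e) Not entailed — the passage has Carmen finding the wallet, not Kai.

(a), (d)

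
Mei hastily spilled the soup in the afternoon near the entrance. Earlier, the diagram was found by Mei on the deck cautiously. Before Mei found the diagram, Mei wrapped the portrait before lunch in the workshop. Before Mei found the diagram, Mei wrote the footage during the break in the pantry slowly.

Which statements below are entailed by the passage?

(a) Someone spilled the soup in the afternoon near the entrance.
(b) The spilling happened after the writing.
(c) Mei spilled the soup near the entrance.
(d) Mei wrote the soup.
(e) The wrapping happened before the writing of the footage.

(a) Entailed — dropping 'hastily' and generalizing the agent leaves a sub-description the original still satisfies.
(b) Entailed — the narrative places the writing before the spilling.
(c) Entailed — every conjunct here is already in the original spilling event.
(d) Not entailed — Mei wrote the footage, not the soup; the soup belongs to the spilling event.
(e) Not entailed — the narrative doesn't order the wrapping relative to the writing.

(a), (b), (c)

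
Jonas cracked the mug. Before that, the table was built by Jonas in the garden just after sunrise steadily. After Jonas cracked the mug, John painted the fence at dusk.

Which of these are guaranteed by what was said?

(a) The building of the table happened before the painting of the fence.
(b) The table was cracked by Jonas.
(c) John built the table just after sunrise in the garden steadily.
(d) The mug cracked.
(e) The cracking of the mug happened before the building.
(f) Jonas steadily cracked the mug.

(a) Entailed — the narrative places the building before the painting.
(b) Not entailed — Jonas cracked the mug, not the table; the table belongs to the building event.
(c) Not entailed — the passage has Jonas building the table, not John.
(d) Entailed — 'Jonas cracked the mug' is causative; it entails the inchoative 'the mug cracked'.
(e) Not entailed — the narrative places the building before the cracking, not after.
(f) Not entailed — 'steadily' adds information not in the original event.

(a), (d)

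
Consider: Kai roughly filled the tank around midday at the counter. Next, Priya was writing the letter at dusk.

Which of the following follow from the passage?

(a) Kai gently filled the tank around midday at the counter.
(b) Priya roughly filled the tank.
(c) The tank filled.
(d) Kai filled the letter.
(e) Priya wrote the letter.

(c)

(a) Not entailed — 'gently' adds a manner not in (and inconsistent with) the original.
(b) Not entailed — the passage has Kai filling the tank, not Priya.
(c) Entailed — 'Kai filled the tank' is causative; it entails the inchoative 'the tank filled'.
(d) Not entailed — Kai filled the tank, not the letter; the letter belongs to the writing event.
(e) Not entailed — 'was writing' is progressive on an accomplishment; it does not entail the completed 'wrote'.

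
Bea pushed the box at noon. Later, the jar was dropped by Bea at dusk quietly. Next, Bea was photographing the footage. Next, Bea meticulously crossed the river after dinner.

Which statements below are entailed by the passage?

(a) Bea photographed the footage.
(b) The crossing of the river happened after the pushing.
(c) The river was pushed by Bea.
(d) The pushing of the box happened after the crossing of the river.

(a) Not entailed — 'was photographing' is progressive on an accomplishment; it does not entail the completed 'photographed'.
(b) Entailed — the narrative places the pushing before the crossing.
(c) Not entailed — Bea pushed the box, not the river; the river belongs to the crossing event.
(d) Not entailed — the narrative places the pushing before the crossing, not after.

(b)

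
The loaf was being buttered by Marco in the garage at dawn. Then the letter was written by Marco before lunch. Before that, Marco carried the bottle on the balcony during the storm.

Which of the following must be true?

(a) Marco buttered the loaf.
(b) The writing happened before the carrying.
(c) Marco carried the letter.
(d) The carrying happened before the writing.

(d)

(a) Not entailed — 'was buttering' is progressive on an accomplishment; it does not entail the completed 'buttered'.
(b) Not entailed — the narrative places the carrying before the writing, not after.
(c) Not entailed — Marco carried the bottle, not the letter; the letter belongs to the writing event.
(d) Entailed — the narrative places the carrying before the writing.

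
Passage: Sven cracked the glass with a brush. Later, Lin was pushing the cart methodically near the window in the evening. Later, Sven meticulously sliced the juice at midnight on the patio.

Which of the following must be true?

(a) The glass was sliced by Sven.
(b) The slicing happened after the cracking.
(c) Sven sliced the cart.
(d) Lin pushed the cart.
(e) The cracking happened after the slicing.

(a) Not entailed — Sven sliced the juice, not the glass; the glass belongs to the cracking event.
(b) Entailed — the narrative places the cracking before the slicing.
(c) Not entailed — Sven sliced the juice, not the cart; the cart belongs to the pushing event.
(d) Entailed — 'push' is an activity; 'was pushing' entails that some pushing happened, so 'pushed' holds.
(e) Not entailed — the narrative places the cracking before the slicing, not after.

(b), (d)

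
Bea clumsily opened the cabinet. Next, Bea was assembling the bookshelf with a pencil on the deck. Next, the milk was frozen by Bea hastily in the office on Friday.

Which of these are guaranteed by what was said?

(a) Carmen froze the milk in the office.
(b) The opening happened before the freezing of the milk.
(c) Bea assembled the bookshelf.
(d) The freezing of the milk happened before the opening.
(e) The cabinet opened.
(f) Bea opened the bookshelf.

(b), (e)

(a) Not entailed — the passage has Bea freezing the milk, not Carmen.
(b) Entailed — the narrative places the opening before the freezing.
(c) Not entailed — 'was assembling' is progressive on an accomplishment; it does not entail the completed 'assembled'.
(d) Not entailed — the narrative places the opening before the freezing, not after.
(e) Entailed — 'Bea opened the cabinet' is causative; it entails the inchoative 'the cabinet opened'.
(f) Not entailed — Bea opened the cabinet, not the bookshelf; the bookshelf belongs to the assembling event.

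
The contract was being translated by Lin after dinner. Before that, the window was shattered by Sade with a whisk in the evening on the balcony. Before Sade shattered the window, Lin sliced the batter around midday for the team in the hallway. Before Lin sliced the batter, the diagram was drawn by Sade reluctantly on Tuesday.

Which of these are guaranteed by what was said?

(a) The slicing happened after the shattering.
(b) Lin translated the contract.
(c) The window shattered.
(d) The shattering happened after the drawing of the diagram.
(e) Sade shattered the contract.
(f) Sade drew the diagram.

(c), (d), (f)

(a) Not entailed — the narrative places the slicing before the shattering, not after.
(b) Not entailed — 'was translating' is progressive on an accomplishment; it does not entail the completed 'translated'.
(c) Entailed — 'Sade shattered the window' is causative; it entails the inchoative 'the window shattered'.
(d) Entailed — the narrative places the drawing before the shattering.
(e) Not entailed — Sade shattered the window, not the contract; the contract belongs to the translating event.
(f) Entailed — every conjunct here is already in the original drawing event.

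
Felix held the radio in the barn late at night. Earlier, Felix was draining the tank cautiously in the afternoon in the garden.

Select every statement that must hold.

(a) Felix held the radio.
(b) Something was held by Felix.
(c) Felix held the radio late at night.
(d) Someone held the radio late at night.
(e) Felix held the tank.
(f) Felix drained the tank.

(a), (b), (c), (d)

(a) Entailed — dropping 'late at night', 'in the barn' leaves a sub-description the original still satisfies.
(b) Entailed — every conjunct here is already in the original holding event.
(c) Entailed — the original entails any weakening of itself; this just drops 'in the barn'.
(d) Entailed — the original entails any weakening of itself; this just drops 'in the barn' and generalizes the agent.
(e) Not entailed — Felix held the radio, not the tank; the tank belongs to the draining event.
(f) Not entailed — 'was draining' is progressive on an accomplishment; it does not entail the completed 'drained'.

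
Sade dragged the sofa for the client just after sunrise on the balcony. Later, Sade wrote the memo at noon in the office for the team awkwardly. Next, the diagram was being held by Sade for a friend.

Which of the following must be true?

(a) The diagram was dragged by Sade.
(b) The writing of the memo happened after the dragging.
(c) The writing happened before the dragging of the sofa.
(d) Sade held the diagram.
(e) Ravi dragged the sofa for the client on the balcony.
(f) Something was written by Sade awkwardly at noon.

(a) Not entailed — Sade dragged the sofa, not the diagram; the diagram belongs to the holding event.
(b) Entailed — the narrative places the dragging before the writing.
(c) Not entailed — the narrative places the dragging before the writing, not after.
(d) Entailed — 'hold' is an activity; 'was holding' entails that some holding happened, so 'held' holds.
(e) Not entailed — the passage has Sade dragging the sofa, not Ravi.
(f) Entailed — dropping 'in the office', 'for the team' and generalizing the patient leaves a sub-description the original still satisfies.

(b), (d), (f)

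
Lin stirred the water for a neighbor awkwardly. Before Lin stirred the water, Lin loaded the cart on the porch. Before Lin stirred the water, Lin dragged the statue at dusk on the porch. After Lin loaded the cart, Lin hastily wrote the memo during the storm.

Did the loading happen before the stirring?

yes

The narrative orders the loading before the stirring.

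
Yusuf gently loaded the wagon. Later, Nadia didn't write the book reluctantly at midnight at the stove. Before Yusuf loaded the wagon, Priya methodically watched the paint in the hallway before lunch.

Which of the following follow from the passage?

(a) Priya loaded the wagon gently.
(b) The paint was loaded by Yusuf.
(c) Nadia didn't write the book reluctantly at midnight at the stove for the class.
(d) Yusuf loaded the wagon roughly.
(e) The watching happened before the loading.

(c), (e)

(a) Not entailed — the passage has Yusuf loading the wagon, not Priya.
(b) Not entailed — Yusuf loaded the wagon, not the paint; the paint belongs to the watching event.
(c) Entailed — under negation, adding a further restriction is entailed: if no such writing event occurred, none occurred for the class either.
(d) Not entailed — 'roughly' adds a manner not in (and inconsistent with) the original.
(e) Entailed — the narrative places the watching before the loading.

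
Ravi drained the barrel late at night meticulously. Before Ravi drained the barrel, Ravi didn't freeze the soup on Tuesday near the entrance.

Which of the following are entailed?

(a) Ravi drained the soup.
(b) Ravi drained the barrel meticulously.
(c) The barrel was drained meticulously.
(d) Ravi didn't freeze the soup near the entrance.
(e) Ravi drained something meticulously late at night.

(a) Not entailed — Ravi drained the barrel, not the soup; the soup belongs to the freezing event.
(b) Entailed — this follows by dropping conjuncts from the draining event's description.
(c) Entailed — this follows by dropping conjuncts from the draining event's description.
(d) Not entailed — dropping 'on Tuesday' under negation is not valid — the original leaves open that Ravi froze the soup some other way.
(e) Entailed — the original entails any weakening of itself; this just generalizes the patient.

(b), (c), (e)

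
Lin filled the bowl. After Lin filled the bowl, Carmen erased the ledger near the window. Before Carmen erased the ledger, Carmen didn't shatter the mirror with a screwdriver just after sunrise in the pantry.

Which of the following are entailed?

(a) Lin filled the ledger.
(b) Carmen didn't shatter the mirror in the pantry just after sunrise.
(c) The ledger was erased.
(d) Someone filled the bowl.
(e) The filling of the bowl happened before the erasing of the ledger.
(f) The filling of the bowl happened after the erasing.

(a) Not entailed — Lin filled the bowl, not the ledger; the ledger belongs to the erasing event.
(b) Not entailed — dropping 'with a screwdriver' under negation is not valid — the original leaves open that Carmen shattered the mirror some other way.
(c) Entailed — dropping 'near the window' and generalizing the agent leaves a sub-description the original still satisfies.
(d) Entailed — this follows by dropping conjuncts from the filling event's description.
(e) Entailed — the narrative places the filling before the erasing.
(f) Not entailed — the narrative places the filling before the erasing, not after.

(c), (d), (e)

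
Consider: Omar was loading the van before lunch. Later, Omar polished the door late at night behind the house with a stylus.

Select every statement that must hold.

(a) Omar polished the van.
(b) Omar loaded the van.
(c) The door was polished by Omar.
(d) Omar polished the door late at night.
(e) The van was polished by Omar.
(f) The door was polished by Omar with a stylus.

(a) Not entailed — Omar polished the door, not the van; the van belongs to the loading event.
(b) Not entailed — 'was loading' is progressive on an accomplishment; it does not entail the completed 'loaded'.
(c) Entailed — every conjunct here is already in the original polishing event.
(d) Entailed — every conjunct here is already in the original polishing event.
(e) Not entailed — Omar polished the door, not the van; the van belongs to the loading event.
(f) Entailed — the original entails any weakening of itself; this just drops 'behind the house', 'late at night'.

(c), (d), (f)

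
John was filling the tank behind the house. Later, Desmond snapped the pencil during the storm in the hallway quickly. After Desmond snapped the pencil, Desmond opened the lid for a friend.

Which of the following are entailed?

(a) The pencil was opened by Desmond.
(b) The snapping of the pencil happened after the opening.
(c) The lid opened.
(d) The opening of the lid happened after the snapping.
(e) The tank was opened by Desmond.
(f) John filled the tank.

(c), (d)

(a) Not entailed — Desmond opened the lid, not the pencil; the pencil belongs to the snapping event.
(b) Not entailed — the narrative places the snapping before the opening, not after.
(c) Entailed — 'Desmond opened the lid' is causative; it entails the inchoative 'the lid opened'.
(d) Entailed — the narrative places the snapping before the opening.
(e) Not entailed — Desmond opened the lid, not the tank; the tank belongs to the filling event.
(f) Not entailed — 'was filling' is progressive on an accomplishment; it does not entail the completed 'filled'.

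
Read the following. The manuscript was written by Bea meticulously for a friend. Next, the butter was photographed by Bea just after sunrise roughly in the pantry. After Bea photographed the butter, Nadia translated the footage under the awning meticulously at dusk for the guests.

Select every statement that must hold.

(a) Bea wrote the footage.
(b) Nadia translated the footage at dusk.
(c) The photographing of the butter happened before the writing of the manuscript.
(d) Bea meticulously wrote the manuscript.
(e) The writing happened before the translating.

(a) Not entailed — Bea wrote the manuscript, not the footage; the footage belongs to the translating event.
(b) Entailed — the original entails any weakening of itself; this just drops 'under the awning', 'for the guests', 'meticulously'.
(c) Not entailed — the narrative places the writing before the photographing, not after.
(d) Entailed — the original entails any weakening of itself; this just drops 'for a friend'.
(e) Entailed — the narrative places the writing before the translating.

(b), (d), (e)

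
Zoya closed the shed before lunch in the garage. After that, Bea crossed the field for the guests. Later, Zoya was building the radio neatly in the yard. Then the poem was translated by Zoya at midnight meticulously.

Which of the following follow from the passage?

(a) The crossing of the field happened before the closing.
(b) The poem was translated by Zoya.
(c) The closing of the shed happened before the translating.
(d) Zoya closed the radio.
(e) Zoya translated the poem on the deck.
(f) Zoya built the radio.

(b), (c)

(a) Not entailed — the narrative places the closing before the crossing, not after.
(b) Entailed — this follows by dropping conjuncts from the translating event's description.
(c) Entailed — the narrative places the closing before the translating.
(d) Not entailed — Zoya closed the shed, not the radio; the radio belongs to the building event.
(e) Not entailed — 'on the deck' adds information not in the original event.
(f) Not entailed — 'was building' is progressive on an accomplishment; it does not entail the completed 'built'.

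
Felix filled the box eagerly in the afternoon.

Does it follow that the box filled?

'Felix filled the box' is the causative; it entails the inchoative 'the box filled'.

yes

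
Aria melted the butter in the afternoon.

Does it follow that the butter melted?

'Aria melted the butter' is the causative; it entails the inchoative 'the butter melted'.

yes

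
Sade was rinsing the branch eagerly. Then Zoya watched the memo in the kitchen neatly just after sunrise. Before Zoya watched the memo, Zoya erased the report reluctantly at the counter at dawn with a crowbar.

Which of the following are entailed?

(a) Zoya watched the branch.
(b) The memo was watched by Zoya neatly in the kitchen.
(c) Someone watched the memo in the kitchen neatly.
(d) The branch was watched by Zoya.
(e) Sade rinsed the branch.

(b), (c), (e)

(a) Not entailed — Zoya watched the memo, not the branch; the branch belongs to the rinsing event.
(b) Entailed — the original entails any weakening of itself; this just drops 'just after sunrise'.
(c) Entailed — the original entails any weakening of itself; this just drops 'just after sunrise' and generalizes the agent.
(d) Not entailed — Zoya watched the memo, not the branch; the branch belongs to the rinsing event.
(e) Entailed — 'rinse' is an activity; 'was rinsing' entails that some rinsing happened, so 'rinsed' holds.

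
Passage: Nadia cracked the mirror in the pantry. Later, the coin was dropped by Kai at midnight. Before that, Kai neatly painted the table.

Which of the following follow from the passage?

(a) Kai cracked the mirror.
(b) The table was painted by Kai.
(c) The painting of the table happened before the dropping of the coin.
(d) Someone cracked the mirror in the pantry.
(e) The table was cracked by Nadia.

(b), (c), (d)

(a) Not entailed — the passage has Nadia cracking the mirror, not Kai.
(b) Entailed — the original entails any weakening of itself; this just drops 'neatly'.
(c) Entailed — the narrative places the painting before the dropping.
(d) Entailed — generalizing the agent leaves a sub-description the original still satisfies.
(e) Not entailed — Nadia cracked the mirror, not the table; the table belongs to the painting event.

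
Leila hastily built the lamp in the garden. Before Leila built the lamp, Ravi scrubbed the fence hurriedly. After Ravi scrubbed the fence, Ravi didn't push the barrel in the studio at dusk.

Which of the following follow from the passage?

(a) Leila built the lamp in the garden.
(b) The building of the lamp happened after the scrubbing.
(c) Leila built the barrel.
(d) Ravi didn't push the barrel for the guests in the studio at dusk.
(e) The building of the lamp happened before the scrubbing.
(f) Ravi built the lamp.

(a), (b), (d)

(a) Entailed — this follows by dropping conjuncts from the building event's description.
(b) Entailed — the narrative places the scrubbing before the building.
(c) Not entailed — Leila built the lamp, not the barrel; the barrel belongs to the pushing event.
(d) Entailed — under negation, adding a further restriction is entailed: if no such pushing event occurred, none occurred for the guests either.
(e) Not entailed — the narrative places the scrubbing before the building, not after.
(f) Not entailed — the passage has Leila building the lamp, not Ravi.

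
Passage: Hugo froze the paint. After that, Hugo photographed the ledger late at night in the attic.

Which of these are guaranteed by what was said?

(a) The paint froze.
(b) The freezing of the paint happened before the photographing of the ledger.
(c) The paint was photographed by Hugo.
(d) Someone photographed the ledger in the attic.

(a) Entailed — 'Hugo froze the paint' is causative; it entails the inchoative 'the paint froze'.
(b) Entailed — the narrative places the freezing before the photographing.
(c) Not entailed — Hugo photographed the ledger, not the paint; the paint belongs to the freezing event.
(d) Entailed — every conjunct here is already in the original photographing event.

(a), (b), (d)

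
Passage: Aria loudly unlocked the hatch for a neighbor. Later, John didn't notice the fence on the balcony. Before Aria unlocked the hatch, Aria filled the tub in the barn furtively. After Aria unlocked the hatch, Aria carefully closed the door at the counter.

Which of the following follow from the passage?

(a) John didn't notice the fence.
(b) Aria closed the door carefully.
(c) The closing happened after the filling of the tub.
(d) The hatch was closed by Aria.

(a) Not entailed — dropping 'on the balcony' under negation is not valid — the original leaves open that John noticed the fence some other way.
(b) Entailed — dropping 'at the counter' leaves a sub-description the original still satisfies.
(c) Entailed — the narrative places the filling before the closing.
(d) Not entailed — Aria closed the door, not the hatch; the hatch belongs to the unlocking event.

(b), (c)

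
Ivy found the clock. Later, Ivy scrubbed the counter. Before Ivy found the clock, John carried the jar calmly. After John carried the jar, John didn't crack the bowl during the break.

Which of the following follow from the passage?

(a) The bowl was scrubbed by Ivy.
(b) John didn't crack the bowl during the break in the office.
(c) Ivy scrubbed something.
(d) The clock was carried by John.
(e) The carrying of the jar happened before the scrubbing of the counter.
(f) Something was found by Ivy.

(a) Not entailed — Ivy scrubbed the counter, not the bowl; the bowl belongs to the cracking event.
(b) Entailed — under negation, adding a further restriction is entailed: if no such cracking event occurred, none occurred in the office either.
(c) Entailed — generalizing the patient leaves a sub-description the original still satisfies.
(d) Not entailed — John carried the jar, not the clock; the clock belongs to the finding event.
(e) Entailed — the narrative places the carrying before the scrubbing.
(f) Entailed — the original entails any weakening of itself; this just generalizes the patient.

(b), (c), (e), (f)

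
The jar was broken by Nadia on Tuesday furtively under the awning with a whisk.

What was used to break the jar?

a whisk

'with a whisk' marks the instrument of the breaking event.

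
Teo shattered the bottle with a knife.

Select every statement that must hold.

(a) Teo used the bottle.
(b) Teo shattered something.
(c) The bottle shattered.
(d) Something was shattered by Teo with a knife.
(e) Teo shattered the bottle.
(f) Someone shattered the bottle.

(b), (c), (d), (e), (f)

(a) Not entailed — the bottle is the patient, not an instrument — Teo used a knife.
(b) Entailed — dropping 'with a knife' and generalizing the patient leaves a sub-description the original still satisfies.
(c) Entailed — 'Teo shattered the bottle' is causative; it entails the inchoative 'the bottle shattered'.
(d) Entailed — this follows by dropping conjuncts from the shattering event's description.
(e) Entailed — every conjunct here is already in the original shattering event.
(f) Entailed — dropping 'with a knife' and generalizing the agent leaves a sub-description the original still satisfies.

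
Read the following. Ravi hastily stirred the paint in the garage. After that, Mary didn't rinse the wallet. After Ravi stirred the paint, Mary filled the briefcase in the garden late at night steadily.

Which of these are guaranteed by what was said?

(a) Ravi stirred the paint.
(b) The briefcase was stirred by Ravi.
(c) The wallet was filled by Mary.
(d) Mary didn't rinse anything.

(a)

(a) Entailed — dropping 'in the garage', 'hastily' leaves a sub-description the original still satisfies.
(b) Not entailed — Ravi stirred the paint, not the briefcase; the briefcase belongs to the filling event.
(c) Not entailed — Mary filled the briefcase, not the wallet; the wallet belongs to the rinsing event.
(d) Not entailed — the original only denies this specific event; Mary may have rinsed something else.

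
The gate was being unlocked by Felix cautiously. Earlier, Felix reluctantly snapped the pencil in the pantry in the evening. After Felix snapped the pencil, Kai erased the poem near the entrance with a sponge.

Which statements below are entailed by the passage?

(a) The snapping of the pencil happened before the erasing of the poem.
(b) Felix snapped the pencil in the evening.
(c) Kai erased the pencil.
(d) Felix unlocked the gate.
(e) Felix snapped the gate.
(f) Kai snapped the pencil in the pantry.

(a) Entailed — the narrative places the snapping before the erasing.
(b) Entailed — dropping 'in the pantry', 'reluctantly' leaves a sub-description the original still satisfies.
(c) Not entailed — Kai erased the poem, not the pencil; the pencil belongs to the snapping event.
(d) Not entailed — 'was unlocking' is progressive on an accomplishment; it does not entail the completed 'unlocked'.
(e) Not entailed — Felix snapped the pencil, not the gate; the gate belongs to the unlocking event.
(f) Not entailed — the passage has Felix snapping the pencil, not Kai.

(a), (b)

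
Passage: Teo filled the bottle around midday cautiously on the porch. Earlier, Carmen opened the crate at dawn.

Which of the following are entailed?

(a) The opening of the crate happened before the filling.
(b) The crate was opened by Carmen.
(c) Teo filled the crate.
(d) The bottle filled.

(a), (b), (d)

(a) Entailed — the narrative places the opening before the filling.
(b) Entailed — this follows by dropping conjuncts from the opening event's description.
(c) Not entailed — Teo filled the bottle, not the crate; the crate belongs to the opening event.
(d) Entailed — 'Teo filled the bottle' is causative; it entails the inchoative 'the bottle filled'.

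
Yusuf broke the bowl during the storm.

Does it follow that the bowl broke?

'Yusuf broke the bowl' is the causative; it entails the inchoative 'the bowl broke'.

yes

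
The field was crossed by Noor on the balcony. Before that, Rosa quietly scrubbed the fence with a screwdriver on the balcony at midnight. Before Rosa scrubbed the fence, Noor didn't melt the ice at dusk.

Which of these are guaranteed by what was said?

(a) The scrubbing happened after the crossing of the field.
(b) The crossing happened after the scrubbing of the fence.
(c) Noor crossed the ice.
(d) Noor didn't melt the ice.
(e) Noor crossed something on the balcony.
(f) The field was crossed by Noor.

(b), (e), (f)

(a) Not entailed — the narrative places the scrubbing before the crossing, not after.
(b) Entailed — the narrative places the scrubbing before the crossing.
(c) Not entailed — Noor crossed the field, not the ice; the ice belongs to the melting event.
(d) Not entailed — dropping 'at dusk' under negation is not valid — the original leaves open that Noor melted the ice some other way.
(e) Entailed — the original entails any weakening of itself; this just generalizes the patient.
(f) Entailed — every conjunct here is already in the original crossing event.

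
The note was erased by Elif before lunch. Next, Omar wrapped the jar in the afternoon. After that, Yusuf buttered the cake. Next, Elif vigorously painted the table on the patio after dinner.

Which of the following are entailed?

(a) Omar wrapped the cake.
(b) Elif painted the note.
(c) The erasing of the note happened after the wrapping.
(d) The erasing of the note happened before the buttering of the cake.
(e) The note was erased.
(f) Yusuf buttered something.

(a) Not entailed — Omar wrapped the jar, not the cake; the cake belongs to the buttering event.
(b) Not entailed — Elif painted the table, not the note; the note belongs to the erasing event.
(c) Not entailed — the narrative places the erasing before the wrapping, not after.
(d) Entailed — the narrative places the erasing before the buttering.
(e) Entailed — every conjunct here is already in the original erasing event.
(f) Entailed — generalizing the patient leaves a sub-description the original still satisfies.

(d), (e), (f)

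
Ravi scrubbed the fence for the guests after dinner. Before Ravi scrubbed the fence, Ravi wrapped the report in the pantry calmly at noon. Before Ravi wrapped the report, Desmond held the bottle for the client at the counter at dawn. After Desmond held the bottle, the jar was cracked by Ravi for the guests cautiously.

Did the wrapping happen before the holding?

no

The narrative orders the holding before the wrapping.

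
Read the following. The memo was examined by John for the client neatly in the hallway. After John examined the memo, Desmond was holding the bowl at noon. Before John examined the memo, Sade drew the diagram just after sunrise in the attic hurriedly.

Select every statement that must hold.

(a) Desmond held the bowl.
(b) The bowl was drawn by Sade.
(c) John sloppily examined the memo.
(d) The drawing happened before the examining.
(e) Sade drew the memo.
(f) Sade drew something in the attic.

(a) Entailed — 'hold' is an activity; 'was holding' entails that some holding happened, so 'held' holds.
(b) Not entailed — Sade drew the diagram, not the bowl; the bowl belongs to the holding event.
(c) Not entailed — 'sloppily' adds a manner not in (and inconsistent with) the original.
(d) Entailed — the narrative places the drawing before the examining.
(e) Not entailed — Sade drew the diagram, not the memo; the memo belongs to the examining event.
(f) Entailed — dropping 'just after sunrise', 'hurriedly' and generalizing the patient leaves a sub-description the original still satisfies.

(a), (d), (f)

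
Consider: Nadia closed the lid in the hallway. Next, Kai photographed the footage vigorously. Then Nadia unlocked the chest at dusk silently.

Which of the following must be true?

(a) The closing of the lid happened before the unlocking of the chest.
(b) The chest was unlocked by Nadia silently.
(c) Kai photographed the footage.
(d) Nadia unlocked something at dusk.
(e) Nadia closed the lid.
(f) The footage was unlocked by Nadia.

(a) Entailed — the narrative places the closing before the unlocking.
(b) Entailed — every conjunct here is already in the original unlocking event.
(c) Entailed — the original entails any weakening of itself; this just drops 'vigorously'.
(d) Entailed — dropping 'silently' and generalizing the patient leaves a sub-description the original still satisfies.
(e) Entailed — the original entails any weakening of itself; this just drops 'in the hallway'.
(f) Not entailed — Nadia unlocked the chest, not the footage; the footage belongs to the photographing event.

(a), (b), (c), (d), (e)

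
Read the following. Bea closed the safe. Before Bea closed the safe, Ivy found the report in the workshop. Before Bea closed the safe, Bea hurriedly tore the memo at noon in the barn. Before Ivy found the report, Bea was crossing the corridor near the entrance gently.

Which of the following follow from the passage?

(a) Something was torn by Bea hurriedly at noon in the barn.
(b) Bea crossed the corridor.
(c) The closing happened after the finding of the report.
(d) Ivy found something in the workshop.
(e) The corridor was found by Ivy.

(a) Entailed — every conjunct here is already in the original tearing event.
(b) Not entailed — 'was crossing' is progressive on an accomplishment; it does not entail the completed 'crossed'.
(c) Entailed — the narrative places the finding before the closing.
(d) Entailed — this follows by dropping conjuncts from the finding event's description.
(e) Not entailed — Ivy found the report, not the corridor; the corridor belongs to the crossing event.

(a), (c), (d)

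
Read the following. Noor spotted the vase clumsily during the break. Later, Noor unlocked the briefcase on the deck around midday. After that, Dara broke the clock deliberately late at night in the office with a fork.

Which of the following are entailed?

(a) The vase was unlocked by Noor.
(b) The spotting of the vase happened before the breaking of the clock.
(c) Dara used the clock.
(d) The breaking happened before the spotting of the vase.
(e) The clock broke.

(a) Not entailed — Noor unlocked the briefcase, not the vase; the vase belongs to the spotting event.
(b) Entailed — the narrative places the spotting before the breaking.
(c) Not entailed — the clock is the patient, not an instrument — Dara used a fork.
(d) Not entailed — the narrative places the spotting before the breaking, not after.
(e) Entailed — 'Dara broke the clock' is causative; it entails the inchoative 'the clock broke'.

(b), (e)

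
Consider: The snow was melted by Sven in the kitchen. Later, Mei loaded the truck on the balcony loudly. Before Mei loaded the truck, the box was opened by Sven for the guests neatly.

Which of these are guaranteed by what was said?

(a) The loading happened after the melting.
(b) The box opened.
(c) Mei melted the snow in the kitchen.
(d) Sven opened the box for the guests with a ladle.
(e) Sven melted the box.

(a), (b)

(a) Entailed — the narrative places the melting before the loading.
(b) Entailed — 'Sven opened the box' is causative; it entails the inchoative 'the box opened'.
(c) Not entailed — the passage has Sven melting the snow, not Mei.
(d) Not entailed — 'with a ladle' adds information not in the original event.
(e) Not entailed — Sven melted the snow, not the box; the box belongs to the opening event.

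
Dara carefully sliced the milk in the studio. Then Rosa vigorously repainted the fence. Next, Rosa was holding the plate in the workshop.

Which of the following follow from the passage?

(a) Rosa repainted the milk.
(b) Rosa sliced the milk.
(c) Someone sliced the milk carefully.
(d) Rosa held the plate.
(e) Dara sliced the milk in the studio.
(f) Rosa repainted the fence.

(a) Not entailed — Rosa repainted the fence, not the milk; the milk belongs to the slicing event.
(b) Not entailed — the passage has Dara slicing the milk, not Rosa.
(c) Entailed — the original entails any weakening of itself; this just drops 'in the studio' and generalizes the agent.
(d) Entailed — 'hold' is an activity; 'was holding' entails that some holding happened, so 'held' holds.
(e) Entailed — dropping 'carefully' leaves a sub-description the original still satisfies.
(f) Entailed — every conjunct here is already in the original repainting event.

(c), (d), (e), (f)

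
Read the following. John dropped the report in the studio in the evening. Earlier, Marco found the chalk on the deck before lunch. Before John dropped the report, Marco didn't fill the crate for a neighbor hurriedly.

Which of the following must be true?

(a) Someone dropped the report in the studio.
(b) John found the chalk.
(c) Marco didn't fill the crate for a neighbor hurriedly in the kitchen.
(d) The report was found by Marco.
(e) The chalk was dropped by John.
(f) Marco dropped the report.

(a) Entailed — every conjunct here is already in the original dropping event.
(b) Not entailed — the passage has Marco finding the chalk, not John.
(c) Entailed — under negation, adding a further restriction is entailed: if no such filling event occurred, none occurred in the kitchen either.
(d) Not entailed — Marco found the chalk, not the report; the report belongs to the dropping event.
(e) Not entailed — John dropped the report, not the chalk; the chalk belongs to the finding event.
(f) Not entailed — the passage has John dropping the report, not Marco.

(a), (c)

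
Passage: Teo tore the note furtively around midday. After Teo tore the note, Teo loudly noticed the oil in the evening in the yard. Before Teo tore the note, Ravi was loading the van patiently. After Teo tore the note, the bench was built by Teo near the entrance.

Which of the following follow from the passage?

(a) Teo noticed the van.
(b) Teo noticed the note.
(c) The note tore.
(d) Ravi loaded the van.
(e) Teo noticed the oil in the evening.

(a) Not entailed — Teo noticed the oil, not the van; the van belongs to the loading event.
(b) Not entailed — Teo noticed the oil, not the note; the note belongs to the tearing event.
(c) Entailed — 'Teo tore the note' is causative; it entails the inchoative 'the note tore'.
(d) Not entailed — 'was loading' is progressive on an accomplishment; it does not entail the completed 'loaded'.
(e) Entailed — this follows by dropping conjuncts from the noticing event's description.

(c), (e)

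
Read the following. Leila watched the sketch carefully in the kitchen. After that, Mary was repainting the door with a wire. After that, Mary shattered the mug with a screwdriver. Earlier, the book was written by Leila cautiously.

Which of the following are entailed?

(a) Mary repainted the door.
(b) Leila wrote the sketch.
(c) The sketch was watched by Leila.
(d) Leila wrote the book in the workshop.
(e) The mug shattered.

(c), (e)

(a) Not entailed — 'was repainting' is progressive on an accomplishment; it does not entail the completed 'repainted'.
(b) Not entailed — Leila wrote the book, not the sketch; the sketch belongs to the watching event.
(c) Entailed — dropping 'carefully', 'in the kitchen' leaves a sub-description the original still satisfies.
(d) Not entailed — 'in the workshop' adds information not in the original event.
(e) Entailed — 'Mary shattered the mug' is causative; it entails the inchoative 'the mug shattered'.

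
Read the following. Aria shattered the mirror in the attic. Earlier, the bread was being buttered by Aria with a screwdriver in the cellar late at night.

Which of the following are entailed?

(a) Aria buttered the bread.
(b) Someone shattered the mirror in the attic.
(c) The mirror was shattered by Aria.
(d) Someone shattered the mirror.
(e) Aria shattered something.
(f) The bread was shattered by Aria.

(a) Not entailed — 'was buttering' is progressive on an accomplishment; it does not entail the completed 'buttered'.
(b) Entailed — every conjunct here is already in the original shattering event.
(c) Entailed — the original entails any weakening of itself; this just drops 'in the attic'.
(d) Entailed — every conjunct here is already in the original shattering event.
(e) Entailed — this follows by dropping conjuncts from the shattering event's description.
(f) Not entailed — Aria shattered the mirror, not the bread; the bread belongs to the buttering event.

(b), (c), (d), (e)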